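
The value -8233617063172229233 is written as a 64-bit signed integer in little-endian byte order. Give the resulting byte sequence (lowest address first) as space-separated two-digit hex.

Two's complement of -8233617063172229233 in 64 bits: 8233617063172229233 = 0x7243AF186AF9C871; invert → 0x8DBC50E79506378E; add 1 → 0x8DBC50E79506378F.
Split into bytes (most-significant first): 8D BC 50 E7 95 06 37 8F.
Little-endian: lowest address holds the least-significant byte.
So at ascending addresses the bytes are 8F 37 06 95 E7 50 BC 8D.

8F 37 06 95 E7 50 BC 8D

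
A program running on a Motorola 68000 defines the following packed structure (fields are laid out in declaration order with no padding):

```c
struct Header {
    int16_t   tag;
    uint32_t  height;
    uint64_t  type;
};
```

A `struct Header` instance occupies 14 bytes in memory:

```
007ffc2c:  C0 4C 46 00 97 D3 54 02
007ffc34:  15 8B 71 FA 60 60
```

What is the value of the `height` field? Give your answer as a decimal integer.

1174443987

`height` follows `tag` (2 bytes), so it starts at byte offset 2 and occupies 4 bytes.
Bytes at offsets 2..5: 46 00 97 D3.
In big-endian order the high byte comes first in memory.
The bytes are already most-significant first: 0x460097D3.
0x460097D3 = 1174443987.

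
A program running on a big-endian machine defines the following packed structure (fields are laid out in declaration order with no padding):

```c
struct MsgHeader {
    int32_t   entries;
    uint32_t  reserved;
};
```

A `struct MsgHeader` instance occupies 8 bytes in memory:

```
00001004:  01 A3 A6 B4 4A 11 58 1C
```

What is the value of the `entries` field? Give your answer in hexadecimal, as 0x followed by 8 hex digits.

0x01A3A6B4

`entries` is the first field, at byte offset 0, occupying 4 bytes.
Bytes at offsets 0..3: 01 A3 A6 B4.
Big-endian stores the most-significant byte at the lowest address.
The bytes are already most-significant first: 0x01A3A6B4.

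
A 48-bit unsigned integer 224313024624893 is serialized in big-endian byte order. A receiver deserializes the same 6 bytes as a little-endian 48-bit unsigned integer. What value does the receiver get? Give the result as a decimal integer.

278967369204428

224313024624893 in 48-bit hexadecimal is 0xCC02F226B8FD.
Stored big-endian, the bytes at ascending addresses are CC 02 F2 26 B8 FD.
Read back as little-endian, the first byte is least significant, giving 0xFDB826F202CC.
0xFDB826F202CC = 278967369204428.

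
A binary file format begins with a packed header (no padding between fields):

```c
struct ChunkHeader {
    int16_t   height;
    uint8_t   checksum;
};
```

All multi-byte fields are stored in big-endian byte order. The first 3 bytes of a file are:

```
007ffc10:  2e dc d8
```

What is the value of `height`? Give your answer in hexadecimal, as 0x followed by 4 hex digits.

`height` is the first field, at byte offset 0, occupying 2 bytes.
Bytes at offsets 0..1: 2E DC.
In big-endian order the high byte comes first in memory.
The bytes are already most-significant first: 0x2EDC.

0x2EDC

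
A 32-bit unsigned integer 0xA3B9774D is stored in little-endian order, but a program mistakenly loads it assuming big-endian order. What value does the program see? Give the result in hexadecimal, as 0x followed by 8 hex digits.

Stored little-endian, the bytes at ascending addresses are 4D 77 B9 A3.
Read back as big-endian, the last byte is least significant, giving 0x4D77B9A3.

0x4D77B9A3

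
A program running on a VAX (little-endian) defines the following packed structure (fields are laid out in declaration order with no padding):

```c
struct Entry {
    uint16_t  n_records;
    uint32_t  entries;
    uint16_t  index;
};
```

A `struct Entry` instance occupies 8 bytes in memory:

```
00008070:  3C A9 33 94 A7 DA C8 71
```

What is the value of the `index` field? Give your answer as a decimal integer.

29128

`index` follows `n_records` (2 B), `entries` (4 B), so it starts at offset 2 + 4 = 6 and occupies 2 bytes.
Bytes at offsets 6..7: C8 71.
Little-endian stores the least-significant byte at the lowest address.
Reassemble most-significant byte first: 71 C8 → 0x71C8.
0x71C8 = 29128.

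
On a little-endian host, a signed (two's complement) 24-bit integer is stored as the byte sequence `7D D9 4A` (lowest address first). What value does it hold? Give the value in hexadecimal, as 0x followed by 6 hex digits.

0x4AD97D

Little-endian: lowest address holds the least-significant byte.
Reassemble most-significant byte first: 4A D9 7D → 0x4AD97D.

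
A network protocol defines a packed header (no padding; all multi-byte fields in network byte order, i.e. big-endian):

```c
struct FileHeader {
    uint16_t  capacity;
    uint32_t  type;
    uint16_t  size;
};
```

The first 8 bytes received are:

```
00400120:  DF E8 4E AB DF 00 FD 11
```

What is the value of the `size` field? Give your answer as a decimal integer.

`size` follows `capacity` (2 B), `type` (4 B), so it starts at offset 2 + 4 = 6 and occupies 2 bytes.
Bytes at offsets 6..7: FD 11.
Big-endian: lowest address holds the most-significant byte.
The bytes are already most-significant first: 0xFD11.
0xFD11 = 64785.

64785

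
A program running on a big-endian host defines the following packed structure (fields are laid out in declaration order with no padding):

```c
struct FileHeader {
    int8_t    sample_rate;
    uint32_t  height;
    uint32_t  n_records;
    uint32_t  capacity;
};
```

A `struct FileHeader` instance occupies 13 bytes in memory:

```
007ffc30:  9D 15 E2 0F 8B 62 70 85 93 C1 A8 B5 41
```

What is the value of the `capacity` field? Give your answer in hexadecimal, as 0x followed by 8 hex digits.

0xC1A8B541

`capacity` follows `sample_rate` (1 B), `height` (4 B), `n_records` (4 B), so it starts at offset 1 + 4 + 4 = 9 and occupies 4 bytes.
Bytes at offsets 9..12: C1 A8 B5 41.
Big-endian: lowest address holds the most-significant byte.
The bytes are already most-significant first: 0xC1A8B541.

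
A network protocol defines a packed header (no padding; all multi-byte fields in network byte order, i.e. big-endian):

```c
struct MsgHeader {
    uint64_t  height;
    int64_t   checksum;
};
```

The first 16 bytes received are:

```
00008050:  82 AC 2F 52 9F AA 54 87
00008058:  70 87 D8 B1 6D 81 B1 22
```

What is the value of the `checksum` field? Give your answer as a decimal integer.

`checksum` follows `height` (8 bytes), so it starts at byte offset 8 and occupies 8 bytes.
Bytes at offsets 8..15: 70 87 D8 B1 6D 81 B1 22.
Big-endian stores the most-significant byte at the lowest address.
The bytes are already most-significant first: 0x7087D8B16D81B122.
0x7087D8B16D81B122 = 8108687910661894434.

8108687910661894434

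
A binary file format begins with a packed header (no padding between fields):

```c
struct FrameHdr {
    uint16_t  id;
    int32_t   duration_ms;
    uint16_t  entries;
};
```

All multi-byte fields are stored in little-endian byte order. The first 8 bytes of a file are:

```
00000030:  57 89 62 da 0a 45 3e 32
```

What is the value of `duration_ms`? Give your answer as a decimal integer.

`duration_ms` follows `id` (2 bytes), so it starts at byte offset 2 and occupies 4 bytes.
Bytes at offsets 2..5: 62 DA 0A 45.
Little-endian: lowest address holds the least-significant byte.
Reassemble most-significant byte first: 45 0A DA 62 → 0x450ADA62.
0x450ADA62 = 1158339170.

1158339170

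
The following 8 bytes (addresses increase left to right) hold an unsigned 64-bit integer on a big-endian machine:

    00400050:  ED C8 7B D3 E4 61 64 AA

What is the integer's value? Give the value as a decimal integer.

Big-endian stores the most-significant byte at the lowest address.
The bytes are already most-significant first: 0xEDC87BD3E46164AA.
0xEDC87BD3E46164AA = 17134080932330955946.

17134080932330955946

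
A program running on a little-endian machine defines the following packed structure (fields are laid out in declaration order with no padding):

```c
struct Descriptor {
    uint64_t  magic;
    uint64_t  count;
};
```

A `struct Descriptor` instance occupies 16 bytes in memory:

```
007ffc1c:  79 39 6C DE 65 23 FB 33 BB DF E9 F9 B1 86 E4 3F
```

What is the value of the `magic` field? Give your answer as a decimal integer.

3745626435519003001

`magic` is the first field, at byte offset 0, occupying 8 bytes.
Bytes at offsets 0..7: 79 39 6C DE 65 23 FB 33.
Little-endian stores the least-significant byte at the lowest address.
Reassemble most-significant byte first: 33 FB 23 65 DE 6C 39 79 → 0x33FB2365DE6C3979.
0x33FB2365DE6C3979 = 3745626435519003001.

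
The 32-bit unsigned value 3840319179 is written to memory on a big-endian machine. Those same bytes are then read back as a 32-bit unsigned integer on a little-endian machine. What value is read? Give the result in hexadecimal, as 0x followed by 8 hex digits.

0xCB9EE6E4

3840319179 in 32-bit hexadecimal is 0xE4E69ECB.
Stored big-endian, the bytes at ascending addresses are E4 E6 9E CB.
Read back as little-endian, the first byte is least significant, giving 0xCB9EE6E4.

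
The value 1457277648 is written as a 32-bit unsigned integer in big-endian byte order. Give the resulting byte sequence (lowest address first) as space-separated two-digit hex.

1457277648 in hexadecimal, padded to 32 bits, is 0x56DC4AD0.
Split into bytes (most-significant first): 56 DC 4A D0.
In big-endian order the high byte comes first in memory.
So the memory order matches the most-significant-first order: 56 DC 4A D0.

56 DC 4A D0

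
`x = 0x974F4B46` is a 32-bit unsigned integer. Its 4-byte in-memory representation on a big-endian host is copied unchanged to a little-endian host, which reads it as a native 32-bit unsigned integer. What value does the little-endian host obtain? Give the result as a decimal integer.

Stored big-endian, the bytes at ascending addresses are 97 4F 4B 46.
Read back as little-endian, the first byte is least significant, giving 0x464B4F97.
0x464B4F97 = 1179340695.

1179340695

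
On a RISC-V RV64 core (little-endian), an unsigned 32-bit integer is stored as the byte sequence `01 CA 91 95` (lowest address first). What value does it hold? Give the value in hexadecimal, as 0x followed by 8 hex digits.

0x9591CA01

Little-endian stores the least-significant byte at the lowest address.
Reassemble most-significant byte first: 95 91 CA 01 → 0x9591CA01.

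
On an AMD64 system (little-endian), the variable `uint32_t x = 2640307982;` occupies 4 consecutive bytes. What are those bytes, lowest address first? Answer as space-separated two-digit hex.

2640307982 in hexadecimal, padded to 32 bits, is 0x9D5FE70E.
Split into bytes (most-significant first): 9D 5F E7 0E.
Little-endian stores the least-significant byte at the lowest address.
So at ascending addresses the bytes are 0E E7 5F 9D.

0E E7 5F 9D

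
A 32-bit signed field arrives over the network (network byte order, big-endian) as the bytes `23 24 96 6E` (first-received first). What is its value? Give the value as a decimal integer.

589600366

Big-endian stores the most-significant byte at the lowest address.
The bytes are already most-significant first: 0x2324966E.
0x2324966E = 589600366.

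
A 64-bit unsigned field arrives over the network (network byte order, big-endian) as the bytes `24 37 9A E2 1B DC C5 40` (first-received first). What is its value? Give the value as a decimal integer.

Big-endian stores the most-significant byte at the lowest address.
The bytes are already most-significant first: 0x24379AE21BDCC540.
0x24379AE21BDCC540 = 2609724805005231424.

2609724805005231424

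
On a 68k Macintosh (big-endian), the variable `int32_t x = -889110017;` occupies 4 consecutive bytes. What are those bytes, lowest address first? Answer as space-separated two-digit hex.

Two's complement of -889110017 in 32 bits: 889110017 = 0x34FEBE01; invert → 0xCB0141FE; add 1 → 0xCB0141FF.
Split into bytes (most-significant first): CB 01 41 FF.
Big-endian: lowest address holds the most-significant byte.
So the memory order matches the most-significant-first order: CB 01 41 FF.

CB 01 41 FF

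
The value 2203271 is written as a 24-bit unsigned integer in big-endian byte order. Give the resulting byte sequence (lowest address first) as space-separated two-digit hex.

2203271 in hexadecimal, padded to 24 bits, is 0x219E87.
Split into bytes (most-significant first): 21 9E 87.
Big-endian: lowest address holds the most-significant byte.
So the memory order matches the most-significant-first order: 21 9E 87.

21 9E 87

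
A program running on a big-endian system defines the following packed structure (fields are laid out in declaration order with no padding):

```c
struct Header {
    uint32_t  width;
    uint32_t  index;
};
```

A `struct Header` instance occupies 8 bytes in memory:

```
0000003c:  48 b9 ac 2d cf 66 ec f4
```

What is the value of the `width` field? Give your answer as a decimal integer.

1220127789

`width` is the first field, at byte offset 0, occupying 4 bytes.
Bytes at offsets 0..3: 48 B9 AC 2D.
Big-endian: lowest address holds the most-significant byte.
The bytes are already most-significant first: 0x48B9AC2D.
0x48B9AC2D = 1220127789.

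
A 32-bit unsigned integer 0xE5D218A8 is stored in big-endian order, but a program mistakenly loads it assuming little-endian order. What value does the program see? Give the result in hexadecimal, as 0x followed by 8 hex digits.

Stored big-endian, the bytes at ascending addresses are E5 D2 18 A8.
Read back as little-endian, the first byte is least significant, giving 0xA818D2E5.

0xA818D2E5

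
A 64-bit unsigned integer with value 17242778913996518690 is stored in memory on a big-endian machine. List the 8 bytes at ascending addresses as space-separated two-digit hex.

EF 4A A8 10 ED 5B B5 22

17242778913996518690 in hexadecimal, padded to 64 bits, is 0xEF4AA810ED5BB522.
Split into bytes (most-significant first): EF 4A A8 10 ED 5B B5 22.
In big-endian order the high byte comes first in memory.
So the memory order matches the most-significant-first order: EF 4A A8 10 ED 5B B5 22.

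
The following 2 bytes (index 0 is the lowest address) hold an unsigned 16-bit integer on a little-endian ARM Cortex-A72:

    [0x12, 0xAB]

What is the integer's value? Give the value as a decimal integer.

Little-endian stores the least-significant byte at the lowest address.
Reassemble most-significant byte first: AB 12 → 0xAB12.
0xAB12 = 43794.

43794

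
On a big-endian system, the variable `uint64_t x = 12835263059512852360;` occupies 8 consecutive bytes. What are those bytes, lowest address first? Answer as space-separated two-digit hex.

12835263059512852360 in hexadecimal, padded to 64 bits, is 0xB22003BF9CF4FF88.
Split into bytes (most-significant first): B2 20 03 BF 9C F4 FF 88.
Big-endian: lowest address holds the most-significant byte.
So the memory order matches the most-significant-first order: B2 20 03 BF 9C F4 FF 88.

B2 20 03 BF 9C F4 FF 88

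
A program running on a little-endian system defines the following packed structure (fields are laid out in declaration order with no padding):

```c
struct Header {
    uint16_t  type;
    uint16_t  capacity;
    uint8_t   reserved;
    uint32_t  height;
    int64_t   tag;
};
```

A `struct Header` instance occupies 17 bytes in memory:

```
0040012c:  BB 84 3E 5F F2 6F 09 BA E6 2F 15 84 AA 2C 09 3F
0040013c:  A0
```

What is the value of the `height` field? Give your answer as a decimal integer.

3870951791

`height` follows `type` (2 B), `capacity` (2 B), `reserved` (1 B), so it starts at offset 2 + 2 + 1 = 5 and occupies 4 bytes.
Bytes at offsets 5..8: 6F 09 BA E6.
Little-endian stores the least-significant byte at the lowest address.
Reassemble most-significant byte first: E6 BA 09 6F → 0xE6BA096F.
0xE6BA096F = 3870951791.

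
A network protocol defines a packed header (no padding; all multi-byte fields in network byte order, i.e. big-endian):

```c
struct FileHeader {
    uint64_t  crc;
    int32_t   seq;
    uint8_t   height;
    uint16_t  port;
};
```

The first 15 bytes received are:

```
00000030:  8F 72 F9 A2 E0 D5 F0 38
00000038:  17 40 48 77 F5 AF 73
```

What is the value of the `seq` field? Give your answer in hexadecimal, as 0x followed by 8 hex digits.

0x17404877

`seq` follows `crc` (8 bytes), so it starts at byte offset 8 and occupies 4 bytes.
Bytes at offsets 8..11: 17 40 48 77.
Big-endian: lowest address holds the most-significant byte.
The bytes are already most-significant first: 0x17404877.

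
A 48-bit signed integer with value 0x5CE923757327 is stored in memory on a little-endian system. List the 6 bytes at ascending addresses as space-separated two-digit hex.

27 73 75 23 E9 5C

Split into bytes (most-significant first): 5C E9 23 75 73 27.
Little-endian: lowest address holds the least-significant byte.
So at ascending addresses the bytes are 27 73 75 23 E9 5C.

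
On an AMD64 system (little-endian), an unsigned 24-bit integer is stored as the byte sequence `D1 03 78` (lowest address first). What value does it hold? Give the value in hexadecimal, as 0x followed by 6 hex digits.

0x7803D1

In little-endian order the low byte comes first in memory.
Reassemble most-significant byte first: 78 03 D1 → 0x7803D1.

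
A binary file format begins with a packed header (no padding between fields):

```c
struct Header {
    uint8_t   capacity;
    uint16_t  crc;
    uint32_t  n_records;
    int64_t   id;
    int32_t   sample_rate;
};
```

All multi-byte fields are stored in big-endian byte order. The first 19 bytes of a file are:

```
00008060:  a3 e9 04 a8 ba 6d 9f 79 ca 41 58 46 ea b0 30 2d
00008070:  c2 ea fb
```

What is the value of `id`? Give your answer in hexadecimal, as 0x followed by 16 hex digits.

0x79CA415846EAB030

`id` follows `capacity` (1 B), `crc` (2 B), `n_records` (4 B), so it starts at offset 1 + 2 + 4 = 7 and occupies 8 bytes.
Bytes at offsets 7..14: 79 CA 41 58 46 EA B0 30.
Big-endian stores the most-significant byte at the lowest address.
The bytes are already most-significant first: 0x79CA415846EAB030.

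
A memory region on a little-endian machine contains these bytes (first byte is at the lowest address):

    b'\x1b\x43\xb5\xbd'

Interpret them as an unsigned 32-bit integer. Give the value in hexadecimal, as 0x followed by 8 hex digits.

In little-endian order the low byte comes first in memory.
Reassemble most-significant byte first: BD B5 43 1B → 0xBDB5431B.

0xBDB5431B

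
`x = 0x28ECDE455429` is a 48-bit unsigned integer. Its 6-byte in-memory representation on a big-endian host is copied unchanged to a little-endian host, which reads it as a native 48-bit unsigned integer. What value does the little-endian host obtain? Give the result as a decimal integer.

Stored big-endian, the bytes at ascending addresses are 28 EC DE 45 54 29.
Read back as little-endian, the first byte is least significant, giving 0x295445DEEC28.
0x295445DEEC28 = 45441926229032.

45441926229032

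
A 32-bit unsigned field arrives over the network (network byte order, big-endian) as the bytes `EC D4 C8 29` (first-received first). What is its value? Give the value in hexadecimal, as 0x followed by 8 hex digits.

0xECD4C829

Big-endian: lowest address holds the most-significant byte.
The bytes are already most-significant first: 0xECD4C829.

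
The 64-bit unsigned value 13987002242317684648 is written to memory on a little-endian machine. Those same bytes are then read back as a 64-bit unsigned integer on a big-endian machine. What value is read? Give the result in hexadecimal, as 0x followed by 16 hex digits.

0xA80FF0DD6ED01BC2

13987002242317684648 in 64-bit hexadecimal is 0xC21BD06EDDF00FA8.
Stored little-endian, the bytes at ascending addresses are A8 0F F0 DD 6E D0 1B C2.
Read back as big-endian, the last byte is least significant, giving 0xA80FF0DD6ED01BC2.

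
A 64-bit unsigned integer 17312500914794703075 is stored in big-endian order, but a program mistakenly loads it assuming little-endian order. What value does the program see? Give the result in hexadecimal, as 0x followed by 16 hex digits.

0xE3A8F63FDB5B42F0

17312500914794703075 in 64-bit hexadecimal is 0xF0425BDB3FF6A8E3.
Stored big-endian, the bytes at ascending addresses are F0 42 5B DB 3F F6 A8 E3.
Read back as little-endian, the first byte is least significant, giving 0xE3A8F63FDB5B42F0.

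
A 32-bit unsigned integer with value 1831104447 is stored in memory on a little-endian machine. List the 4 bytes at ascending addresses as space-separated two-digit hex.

BF 6F 24 6D

1831104447 in hexadecimal, padded to 32 bits, is 0x6D246FBF.
Split into bytes (most-significant first): 6D 24 6F BF.
Little-endian: lowest address holds the least-significant byte.
So at ascending addresses the bytes are BF 6F 24 6D.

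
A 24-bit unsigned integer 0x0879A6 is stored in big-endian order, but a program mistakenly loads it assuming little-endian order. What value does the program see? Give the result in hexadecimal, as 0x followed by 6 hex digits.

0xA67908

Stored big-endian, the bytes at ascending addresses are 08 79 A6.
Read back as little-endian, the first byte is least significant, giving 0xA67908.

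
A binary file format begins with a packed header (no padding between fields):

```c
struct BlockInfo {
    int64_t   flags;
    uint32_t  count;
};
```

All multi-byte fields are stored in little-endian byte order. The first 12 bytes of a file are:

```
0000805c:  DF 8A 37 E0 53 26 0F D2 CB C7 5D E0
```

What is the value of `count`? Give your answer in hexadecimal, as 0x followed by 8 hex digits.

0xE05DC7CB

`count` follows `flags` (8 bytes), so it starts at byte offset 8 and occupies 4 bytes.
Bytes at offsets 8..11: CB C7 5D E0.
Little-endian stores the least-significant byte at the lowest address.
Reassemble most-significant byte first: E0 5D C7 CB → 0xE05DC7CB.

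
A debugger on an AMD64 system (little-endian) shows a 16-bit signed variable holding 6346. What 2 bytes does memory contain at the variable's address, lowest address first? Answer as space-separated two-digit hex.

6346 in hexadecimal, padded to 16 bits, is 0x18CA.
Split into bytes (most-significant first): 18 CA.
In little-endian order the low byte comes first in memory.
So at ascending addresses the bytes are CA 18.

CA 18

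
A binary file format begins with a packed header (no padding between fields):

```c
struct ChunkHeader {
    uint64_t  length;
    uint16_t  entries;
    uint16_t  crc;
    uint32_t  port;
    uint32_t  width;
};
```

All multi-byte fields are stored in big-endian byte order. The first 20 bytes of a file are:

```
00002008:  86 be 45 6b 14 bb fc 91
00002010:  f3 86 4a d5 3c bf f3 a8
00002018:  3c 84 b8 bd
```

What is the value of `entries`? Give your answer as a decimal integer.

`entries` follows `length` (8 bytes), so it starts at byte offset 8 and occupies 2 bytes.
Bytes at offsets 8..9: F3 86.
Big-endian stores the most-significant byte at the lowest address.
The bytes are already most-significant first: 0xF386.
0xF386 = 62342.

62342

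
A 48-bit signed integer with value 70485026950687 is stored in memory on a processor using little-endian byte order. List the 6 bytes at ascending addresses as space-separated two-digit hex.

1F 4E FE 12 1B 40

70485026950687 in hexadecimal, padded to 48 bits, is 0x401B12FE4E1F.
Split into bytes (most-significant first): 40 1B 12 FE 4E 1F.
In little-endian order the low byte comes first in memory.
So at ascending addresses the bytes are 1F 4E FE 12 1B 40.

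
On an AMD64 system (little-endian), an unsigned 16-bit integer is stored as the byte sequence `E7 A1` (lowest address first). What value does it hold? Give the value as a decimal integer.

41447

Little-endian stores the least-significant byte at the lowest address.
Reassemble most-significant byte first: A1 E7 → 0xA1E7.
0xA1E7 = 41447.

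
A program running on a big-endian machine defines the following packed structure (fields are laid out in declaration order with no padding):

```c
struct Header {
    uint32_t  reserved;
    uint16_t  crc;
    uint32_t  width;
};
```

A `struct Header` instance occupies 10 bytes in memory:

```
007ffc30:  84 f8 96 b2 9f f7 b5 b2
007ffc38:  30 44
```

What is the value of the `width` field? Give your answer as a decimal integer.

`width` follows `reserved` (4 B), `crc` (2 B), so it starts at offset 4 + 2 = 6 and occupies 4 bytes.
Bytes at offsets 6..9: B5 B2 30 44.
Big-endian stores the most-significant byte at the lowest address.
The bytes are already most-significant first: 0xB5B23044.
0xB5B23044 = 3048353860.

3048353860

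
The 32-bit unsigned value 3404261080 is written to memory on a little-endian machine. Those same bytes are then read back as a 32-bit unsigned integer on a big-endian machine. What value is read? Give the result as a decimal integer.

3404261080 in 32-bit hexadecimal is 0xCAE8E6D8.
Stored little-endian, the bytes at ascending addresses are D8 E6 E8 CA.
Read back as big-endian, the last byte is least significant, giving 0xD8E6E8CA.
0xD8E6E8CA = 3639011530.

3639011530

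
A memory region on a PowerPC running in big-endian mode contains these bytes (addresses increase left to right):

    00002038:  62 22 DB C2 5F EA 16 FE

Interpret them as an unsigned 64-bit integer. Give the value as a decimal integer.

7071455992804415230

Big-endian: lowest address holds the most-significant byte.
The bytes are already most-significant first: 0x6222DBC25FEA16FE.
0x6222DBC25FEA16FE = 7071455992804415230.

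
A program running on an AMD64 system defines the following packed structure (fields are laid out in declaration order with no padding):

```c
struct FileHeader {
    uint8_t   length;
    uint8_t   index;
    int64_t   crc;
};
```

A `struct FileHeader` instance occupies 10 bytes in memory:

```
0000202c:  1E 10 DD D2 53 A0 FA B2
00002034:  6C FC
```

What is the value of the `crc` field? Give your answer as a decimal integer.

`crc` follows `length` (1 B), `index` (1 B), so it starts at offset 1 + 1 = 2 and occupies 8 bytes.
Bytes at offsets 2..9: DD D2 53 A0 FA B2 6C FC.
Little-endian stores the least-significant byte at the lowest address.
Reassemble most-significant byte first: FC 6C B2 FA A0 53 D2 DD → 0xFC6CB2FAA053D2DD.
Top bit is set, so as a signed 64-bit value this is 0xFC6CB2FAA053D2DD − 2^64 = -257634289165544739.

-257634289165544739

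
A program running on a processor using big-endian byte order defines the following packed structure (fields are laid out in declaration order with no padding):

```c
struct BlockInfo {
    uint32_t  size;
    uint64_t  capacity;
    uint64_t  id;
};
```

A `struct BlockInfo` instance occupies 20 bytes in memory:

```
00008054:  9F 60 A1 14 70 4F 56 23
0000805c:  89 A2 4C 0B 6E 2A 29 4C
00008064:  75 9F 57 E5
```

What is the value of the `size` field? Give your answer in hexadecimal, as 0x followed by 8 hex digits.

0x9F60A114

`size` is the first field, at byte offset 0, occupying 4 bytes.
Bytes at offsets 0..3: 9F 60 A1 14.
In big-endian order the high byte comes first in memory.
The bytes are already most-significant first: 0x9F60A114.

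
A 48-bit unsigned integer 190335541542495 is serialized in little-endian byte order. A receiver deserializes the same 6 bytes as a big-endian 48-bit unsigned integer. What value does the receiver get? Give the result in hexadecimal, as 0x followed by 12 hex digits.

0x5F7E57F21BAD

190335541542495 in 48-bit hexadecimal is 0xAD1BF2577E5F.
Stored little-endian, the bytes at ascending addresses are 5F 7E 57 F2 1B AD.
Read back as big-endian, the last byte is least significant, giving 0x5F7E57F21BAD.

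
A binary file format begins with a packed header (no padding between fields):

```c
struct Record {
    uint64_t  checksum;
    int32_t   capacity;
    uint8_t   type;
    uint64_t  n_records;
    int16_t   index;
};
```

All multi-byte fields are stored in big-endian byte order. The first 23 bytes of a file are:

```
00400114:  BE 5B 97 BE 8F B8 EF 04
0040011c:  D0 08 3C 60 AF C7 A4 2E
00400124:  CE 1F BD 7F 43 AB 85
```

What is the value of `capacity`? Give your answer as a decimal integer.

`capacity` follows `checksum` (8 bytes), so it starts at byte offset 8 and occupies 4 bytes.
Bytes at offsets 8..11: D0 08 3C 60.
Big-endian stores the most-significant byte at the lowest address.
The bytes are already most-significant first: 0xD0083C60.
Top bit is set, so as a signed 32-bit value this is 0xD0083C60 − 2^32 = -804766624.

-804766624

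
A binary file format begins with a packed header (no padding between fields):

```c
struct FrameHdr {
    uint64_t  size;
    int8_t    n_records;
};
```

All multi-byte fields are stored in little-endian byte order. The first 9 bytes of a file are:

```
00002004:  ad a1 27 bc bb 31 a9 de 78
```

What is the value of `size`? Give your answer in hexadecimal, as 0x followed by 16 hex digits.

0xDEA931BBBC27A1AD

`size` is the first field, at byte offset 0, occupying 8 bytes.
Bytes at offsets 0..7: AD A1 27 BC BB 31 A9 DE.
Little-endian: lowest address holds the least-significant byte.
Reassemble most-significant byte first: DE A9 31 BB BC 27 A1 AD → 0xDEA931BBBC27A1AD.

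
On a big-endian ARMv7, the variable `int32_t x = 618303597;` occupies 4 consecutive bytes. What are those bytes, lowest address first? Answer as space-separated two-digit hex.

24 DA 90 6D

618303597 in hexadecimal, padded to 32 bits, is 0x24DA906D.
Split into bytes (most-significant first): 24 DA 90 6D.
Big-endian stores the most-significant byte at the lowest address.
So the memory order matches the most-significant-first order: 24 DA 90 6D.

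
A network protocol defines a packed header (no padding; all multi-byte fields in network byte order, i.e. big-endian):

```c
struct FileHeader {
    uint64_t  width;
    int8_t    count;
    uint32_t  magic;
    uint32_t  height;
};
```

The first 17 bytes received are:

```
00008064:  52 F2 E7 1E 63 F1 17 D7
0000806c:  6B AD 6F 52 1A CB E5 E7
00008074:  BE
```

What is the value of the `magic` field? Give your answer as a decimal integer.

`magic` follows `width` (8 B), `count` (1 B), so it starts at offset 8 + 1 = 9 and occupies 4 bytes.
Bytes at offsets 9..12: AD 6F 52 1A.
Big-endian stores the most-significant byte at the lowest address.
The bytes are already most-significant first: 0xAD6F521A.
0xAD6F521A = 2909753882.

2909753882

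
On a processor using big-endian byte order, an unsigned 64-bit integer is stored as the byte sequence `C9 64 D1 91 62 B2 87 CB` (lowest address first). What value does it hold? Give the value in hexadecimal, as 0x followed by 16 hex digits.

Big-endian stores the most-significant byte at the lowest address.
The bytes are already most-significant first: 0xC964D19162B287CB.

0xC964D19162B287CB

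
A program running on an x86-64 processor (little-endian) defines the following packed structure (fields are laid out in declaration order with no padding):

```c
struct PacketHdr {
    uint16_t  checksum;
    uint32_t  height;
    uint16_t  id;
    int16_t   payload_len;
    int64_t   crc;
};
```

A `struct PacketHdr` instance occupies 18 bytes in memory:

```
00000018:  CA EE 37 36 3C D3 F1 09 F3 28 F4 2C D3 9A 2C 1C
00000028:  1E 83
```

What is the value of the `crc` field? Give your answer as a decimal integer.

`crc` follows `checksum` (2 B), `height` (4 B), `id` (2 B), `payload_len` (2 B), so it starts at offset 2 + 4 + 2 + 2 = 10 and occupies 8 bytes.
Bytes at offsets 10..17: F4 2C D3 9A 2C 1C 1E 83.
Little-endian: lowest address holds the least-significant byte.
Reassemble most-significant byte first: 83 1E 1C 2C 9A D3 2C F4 → 0x831E1C2C9AD32CF4.
Top bit is set, so as a signed 64-bit value this is 0x831E1C2C9AD32CF4 − 2^64 = -8998724027538002700.

-8998724027538002700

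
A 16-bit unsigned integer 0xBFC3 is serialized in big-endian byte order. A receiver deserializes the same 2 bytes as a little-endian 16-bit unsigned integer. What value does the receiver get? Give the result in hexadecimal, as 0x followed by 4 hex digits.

0xC3BF

Stored big-endian, the bytes at ascending addresses are BF C3.
Read back as little-endian, the first byte is least significant, giving 0xC3BF.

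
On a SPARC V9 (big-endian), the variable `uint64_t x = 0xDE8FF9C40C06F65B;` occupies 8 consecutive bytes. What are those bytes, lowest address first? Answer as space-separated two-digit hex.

DE 8F F9 C4 0C 06 F6 5B

Split into bytes (most-significant first): DE 8F F9 C4 0C 06 F6 5B.
In big-endian order the high byte comes first in memory.
So the memory order matches the most-significant-first order: DE 8F F9 C4 0C 06 F6 5B.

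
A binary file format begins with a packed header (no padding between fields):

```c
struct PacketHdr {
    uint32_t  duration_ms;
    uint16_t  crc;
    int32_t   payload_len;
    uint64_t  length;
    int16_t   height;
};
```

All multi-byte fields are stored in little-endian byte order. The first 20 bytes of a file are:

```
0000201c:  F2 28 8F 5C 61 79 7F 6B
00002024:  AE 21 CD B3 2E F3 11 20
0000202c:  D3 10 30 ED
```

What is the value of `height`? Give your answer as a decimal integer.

`height` follows `duration_ms` (4 B), `crc` (2 B), `payload_len` (4 B), `length` (8 B), so it starts at offset 4 + 2 + 4 + 8 = 18 and occupies 2 bytes.
Bytes at offsets 18..19: 30 ED.
Little-endian: lowest address holds the least-significant byte.
Reassemble most-significant byte first: ED 30 → 0xED30.
Top bit is set, so as a signed 16-bit value this is 0xED30 − 2^16 = -4816.

-4816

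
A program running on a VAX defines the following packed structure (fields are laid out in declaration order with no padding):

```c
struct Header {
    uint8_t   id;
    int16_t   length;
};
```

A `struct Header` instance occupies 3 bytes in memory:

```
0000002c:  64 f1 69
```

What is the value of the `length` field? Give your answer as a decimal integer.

`length` follows `id` (1 byte), so it starts at byte offset 1 and occupies 2 bytes.
Bytes at offsets 1..2: F1 69.
Little-endian stores the least-significant byte at the lowest address.
Reassemble most-significant byte first: 69 F1 → 0x69F1.
0x69F1 = 27121.

27121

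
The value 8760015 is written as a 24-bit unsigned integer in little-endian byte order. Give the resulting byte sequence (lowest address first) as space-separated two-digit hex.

8760015 in hexadecimal, padded to 24 bits, is 0x85AACF.
Split into bytes (most-significant first): 85 AA CF.
Little-endian: lowest address holds the least-significant byte.
So at ascending addresses the bytes are CF AA 85.

CF AA 85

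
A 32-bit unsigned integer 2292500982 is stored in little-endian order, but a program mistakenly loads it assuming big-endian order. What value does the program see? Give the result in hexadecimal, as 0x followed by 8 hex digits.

0xF6C9A488

2292500982 in 32-bit hexadecimal is 0x88A4C9F6.
Stored little-endian, the bytes at ascending addresses are F6 C9 A4 88.
Read back as big-endian, the last byte is least significant, giving 0xF6C9A488.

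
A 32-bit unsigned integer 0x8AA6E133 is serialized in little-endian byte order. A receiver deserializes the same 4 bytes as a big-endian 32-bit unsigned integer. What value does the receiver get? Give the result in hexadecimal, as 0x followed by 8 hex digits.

0x33E1A68A

Stored little-endian, the bytes at ascending addresses are 33 E1 A6 8A.
Read back as big-endian, the last byte is least significant, giving 0x33E1A68A.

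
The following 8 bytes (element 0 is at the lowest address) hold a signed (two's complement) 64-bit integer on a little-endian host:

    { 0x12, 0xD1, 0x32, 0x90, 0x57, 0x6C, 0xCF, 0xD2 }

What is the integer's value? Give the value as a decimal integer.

-3256264882228375278

Little-endian stores the least-significant byte at the lowest address.
Reassemble most-significant byte first: D2 CF 6C 57 90 32 D1 12 → 0xD2CF6C579032D112.
Top bit is set, so as a signed 64-bit value this is 0xD2CF6C579032D112 − 2^64 = -3256264882228375278.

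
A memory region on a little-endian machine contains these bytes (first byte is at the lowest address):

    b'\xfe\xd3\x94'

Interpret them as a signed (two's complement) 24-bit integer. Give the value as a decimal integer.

-7023618

In little-endian order the low byte comes first in memory.
Reassemble most-significant byte first: 94 D3 FE → 0x94D3FE.
Top bit is set, so as a signed 24-bit value this is 0x94D3FE − 2^24 = -7023618.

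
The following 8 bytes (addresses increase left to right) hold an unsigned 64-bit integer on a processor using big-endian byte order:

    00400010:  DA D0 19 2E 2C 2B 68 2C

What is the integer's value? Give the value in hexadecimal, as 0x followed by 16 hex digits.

0xDAD0192E2C2B682C

Big-endian stores the most-significant byte at the lowest address.
The bytes are already most-significant first: 0xDAD0192E2C2B682C.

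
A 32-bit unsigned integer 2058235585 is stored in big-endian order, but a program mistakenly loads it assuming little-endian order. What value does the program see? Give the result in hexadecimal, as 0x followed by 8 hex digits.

0xC12EAE7A

2058235585 in 32-bit hexadecimal is 0x7AAE2EC1.
Stored big-endian, the bytes at ascending addresses are 7A AE 2E C1.
Read back as little-endian, the first byte is least significant, giving 0xC12EAE7A.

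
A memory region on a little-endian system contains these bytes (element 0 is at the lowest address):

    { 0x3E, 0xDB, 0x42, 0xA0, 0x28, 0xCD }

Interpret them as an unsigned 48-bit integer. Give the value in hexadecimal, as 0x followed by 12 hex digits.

In little-endian order the low byte comes first in memory.
Reassemble most-significant byte first: CD 28 A0 42 DB 3E → 0xCD28A042DB3E.

0xCD28A042DB3E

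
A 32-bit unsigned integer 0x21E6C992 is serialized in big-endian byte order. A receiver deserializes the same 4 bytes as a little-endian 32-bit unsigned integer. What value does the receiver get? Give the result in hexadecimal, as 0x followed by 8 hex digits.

0x92C9E621

Stored big-endian, the bytes at ascending addresses are 21 E6 C9 92.
Read back as little-endian, the first byte is least significant, giving 0x92C9E621.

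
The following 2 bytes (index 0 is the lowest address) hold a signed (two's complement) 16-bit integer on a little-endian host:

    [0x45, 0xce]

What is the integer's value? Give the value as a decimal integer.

In little-endian order the low byte comes first in memory.
Reassemble most-significant byte first: CE 45 → 0xCE45.
Top bit is set, so as a signed 16-bit value this is 0xCE45 − 2^16 = -12731.

-12731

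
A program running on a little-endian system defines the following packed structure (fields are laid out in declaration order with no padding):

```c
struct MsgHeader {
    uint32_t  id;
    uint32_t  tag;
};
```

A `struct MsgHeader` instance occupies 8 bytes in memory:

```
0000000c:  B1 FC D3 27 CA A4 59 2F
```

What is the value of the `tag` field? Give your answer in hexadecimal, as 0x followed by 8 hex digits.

0x2F59A4CA

`tag` follows `id` (4 bytes), so it starts at byte offset 4 and occupies 4 bytes.
Bytes at offsets 4..7: CA A4 59 2F.
Little-endian stores the least-significant byte at the lowest address.
Reassemble most-significant byte first: 2F 59 A4 CA → 0x2F59A4CA.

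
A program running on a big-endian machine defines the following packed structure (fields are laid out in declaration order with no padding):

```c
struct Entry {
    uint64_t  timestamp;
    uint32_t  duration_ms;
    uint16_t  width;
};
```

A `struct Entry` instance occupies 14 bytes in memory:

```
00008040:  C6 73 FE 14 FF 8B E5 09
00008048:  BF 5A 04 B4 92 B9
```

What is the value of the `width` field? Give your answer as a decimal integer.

37561

`width` follows `timestamp` (8 B), `duration_ms` (4 B), so it starts at offset 8 + 4 = 12 and occupies 2 bytes.
Bytes at offsets 12..13: 92 B9.
Big-endian stores the most-significant byte at the lowest address.
The bytes are already most-significant first: 0x92B9.
0x92B9 = 37561.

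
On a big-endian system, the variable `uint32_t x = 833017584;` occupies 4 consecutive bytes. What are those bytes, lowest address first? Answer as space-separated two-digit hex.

833017584 in hexadecimal, padded to 32 bits, is 0x31A6D6F0.
Split into bytes (most-significant first): 31 A6 D6 F0.
Big-endian: lowest address holds the most-significant byte.
So the memory order matches the most-significant-first order: 31 A6 D6 F0.

31 A6 D6 F0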